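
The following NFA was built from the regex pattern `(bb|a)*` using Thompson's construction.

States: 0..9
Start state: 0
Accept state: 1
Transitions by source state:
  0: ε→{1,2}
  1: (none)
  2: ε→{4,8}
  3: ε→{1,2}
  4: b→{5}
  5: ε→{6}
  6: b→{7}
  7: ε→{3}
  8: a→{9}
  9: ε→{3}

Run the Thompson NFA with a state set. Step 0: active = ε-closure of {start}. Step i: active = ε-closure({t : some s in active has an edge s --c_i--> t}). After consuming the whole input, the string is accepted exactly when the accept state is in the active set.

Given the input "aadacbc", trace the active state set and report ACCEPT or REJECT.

S₀ = ε-closure({0}) = {0,1,2,4,8}
'a' @ 1: {1,2,3,4,8,9}  [accepting]
'a' @ 2: {1,2,3,4,8,9}  [accepting]
'd' @ 3: {}  — dead — no transitions
rest 'acbc' ignored (set empty)
final: {}; accept 1 not in set

Answer: REJECT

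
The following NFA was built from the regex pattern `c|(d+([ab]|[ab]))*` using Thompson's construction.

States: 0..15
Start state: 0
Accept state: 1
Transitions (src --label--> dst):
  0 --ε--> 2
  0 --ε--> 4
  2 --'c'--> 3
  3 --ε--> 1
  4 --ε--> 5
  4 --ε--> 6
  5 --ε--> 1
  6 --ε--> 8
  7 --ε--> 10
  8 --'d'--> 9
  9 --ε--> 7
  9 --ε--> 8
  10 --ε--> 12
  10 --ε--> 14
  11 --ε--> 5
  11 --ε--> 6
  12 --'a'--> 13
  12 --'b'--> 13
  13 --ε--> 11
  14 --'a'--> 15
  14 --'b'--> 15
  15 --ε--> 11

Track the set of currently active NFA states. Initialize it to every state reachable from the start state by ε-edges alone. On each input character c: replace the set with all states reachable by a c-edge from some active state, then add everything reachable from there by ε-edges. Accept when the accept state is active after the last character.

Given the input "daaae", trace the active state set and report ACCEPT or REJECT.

start: ε-closure({0}) = {0,1,2,4,5,6,8}
'd' @ 1: {7,8,9,10,12,14}
'a' @ 2: {1,5,6,8,11,13,15}  ✓accept
'a' @ 3: {}  — state set empty
rest 'ae' ignored (set empty)
end set {} — state 1 not in

Answer: REJECT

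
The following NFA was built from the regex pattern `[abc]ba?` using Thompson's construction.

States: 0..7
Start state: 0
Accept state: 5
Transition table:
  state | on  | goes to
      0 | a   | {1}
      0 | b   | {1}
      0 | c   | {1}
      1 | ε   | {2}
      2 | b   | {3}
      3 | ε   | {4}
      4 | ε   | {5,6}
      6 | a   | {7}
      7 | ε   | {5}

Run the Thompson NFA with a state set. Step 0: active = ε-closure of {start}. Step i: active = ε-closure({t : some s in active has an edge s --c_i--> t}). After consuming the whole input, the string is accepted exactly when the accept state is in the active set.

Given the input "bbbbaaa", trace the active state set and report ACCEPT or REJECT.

Answer: REJECT

Derivation:
start: ε-closure({0}) = {0}
'b' @ 1: {1,2}
'b' @ 2: {3,4,5,6}  (accept∈set)
'b' @ 3: {}  — dead — no transitions
rest 'baaa' ignored (set empty)
after full input: {}  (accept=5 not in)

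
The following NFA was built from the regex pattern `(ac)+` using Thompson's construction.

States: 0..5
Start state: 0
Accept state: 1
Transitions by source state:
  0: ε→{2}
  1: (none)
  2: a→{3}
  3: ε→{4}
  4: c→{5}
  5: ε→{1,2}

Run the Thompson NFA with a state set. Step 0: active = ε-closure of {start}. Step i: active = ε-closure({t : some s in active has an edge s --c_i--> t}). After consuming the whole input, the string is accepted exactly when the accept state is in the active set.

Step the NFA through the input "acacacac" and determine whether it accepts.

start: ε-closure({0}) = {0,2}
'a' @ 1: {3,4}
'c' @ 2: {1,2,5}  (accept∈set)
'a' @ 3: {3,4}
'c' @ 4: {1,2,5}  (accept∈set)
'a' @ 5: {3,4}
'c' @ 6: {1,2,5}  (accept∈set)
'a' @ 7: {3,4}
'c' @ 8: {1,2,5}  (accept∈set)
after full input: {1,2,5}  (accept=1 in)

Answer: ACCEPT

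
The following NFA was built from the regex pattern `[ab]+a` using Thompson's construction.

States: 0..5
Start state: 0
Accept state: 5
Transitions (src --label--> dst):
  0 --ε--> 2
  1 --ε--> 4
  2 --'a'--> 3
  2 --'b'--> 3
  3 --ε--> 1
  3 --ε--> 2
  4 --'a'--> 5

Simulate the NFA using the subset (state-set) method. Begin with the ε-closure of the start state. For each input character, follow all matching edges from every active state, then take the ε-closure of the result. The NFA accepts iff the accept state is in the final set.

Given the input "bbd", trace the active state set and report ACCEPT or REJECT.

initial (ε-close {0}): {0,2}
'b' @ 1: {1,2,3,4}
'b' @ 2: {1,2,3,4}
'd' @ 3: {}  — no active states
end set {} — state 5 not in

Answer: REJECT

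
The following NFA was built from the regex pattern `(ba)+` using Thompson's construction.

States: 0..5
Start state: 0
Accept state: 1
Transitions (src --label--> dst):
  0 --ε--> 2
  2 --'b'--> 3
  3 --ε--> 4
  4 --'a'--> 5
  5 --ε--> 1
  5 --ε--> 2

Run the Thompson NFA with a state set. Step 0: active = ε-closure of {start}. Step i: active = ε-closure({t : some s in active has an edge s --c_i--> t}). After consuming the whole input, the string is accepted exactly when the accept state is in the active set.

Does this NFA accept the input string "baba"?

Answer: ACCEPT

Steps:
initial (ε-close {0}): {0,2}
'b' @ 1: {3,4}
'a' @ 2: {1,2,5}  [accepting]
'b' @ 3: {3,4}
'a' @ 4: {1,2,5}  [accepting]
final: {1,2,5}; accept 1 in set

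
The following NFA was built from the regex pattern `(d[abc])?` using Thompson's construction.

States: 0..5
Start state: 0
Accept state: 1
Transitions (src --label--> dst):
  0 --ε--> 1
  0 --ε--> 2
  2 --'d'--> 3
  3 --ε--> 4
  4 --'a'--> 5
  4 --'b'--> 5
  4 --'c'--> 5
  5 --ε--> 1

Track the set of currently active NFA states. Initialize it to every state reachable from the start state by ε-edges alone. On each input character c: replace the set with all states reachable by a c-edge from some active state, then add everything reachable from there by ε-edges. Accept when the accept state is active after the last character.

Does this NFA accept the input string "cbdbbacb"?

initial (ε-close {0}): {0,1,2}
'c' @ 1: {}  — state set empty
rest 'bdbbacb' ignored (set empty)
after full input: {}  (accept=1 not in)

Answer: REJECT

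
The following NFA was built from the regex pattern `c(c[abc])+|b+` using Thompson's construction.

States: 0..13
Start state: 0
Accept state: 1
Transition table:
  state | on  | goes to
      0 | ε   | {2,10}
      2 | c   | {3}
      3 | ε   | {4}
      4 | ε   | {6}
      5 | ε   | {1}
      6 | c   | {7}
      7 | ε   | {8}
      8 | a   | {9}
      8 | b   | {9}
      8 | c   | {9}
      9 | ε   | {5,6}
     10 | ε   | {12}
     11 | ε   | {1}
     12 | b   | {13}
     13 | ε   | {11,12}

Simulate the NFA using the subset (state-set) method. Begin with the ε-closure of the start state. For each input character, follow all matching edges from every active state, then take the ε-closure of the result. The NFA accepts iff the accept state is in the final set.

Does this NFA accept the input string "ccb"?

Answer: ACCEPT

Derivation:
start: ε-closure({0}) = {0,2,10,12}
'c' @ 1: {3,4,6}
'c' @ 2: {7,8}
'b' @ 3: {1,5,6,9}  [accepting]
after full input: {1,5,6,9}  (accept=1 in)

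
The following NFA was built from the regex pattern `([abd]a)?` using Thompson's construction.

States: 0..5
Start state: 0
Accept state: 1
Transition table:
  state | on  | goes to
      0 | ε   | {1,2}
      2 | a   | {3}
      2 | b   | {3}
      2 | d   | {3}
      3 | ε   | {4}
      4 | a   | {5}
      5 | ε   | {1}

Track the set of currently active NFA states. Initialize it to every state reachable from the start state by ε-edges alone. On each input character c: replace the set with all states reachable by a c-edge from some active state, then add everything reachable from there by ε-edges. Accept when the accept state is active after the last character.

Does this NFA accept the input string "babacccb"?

start: ε-closure({0}) = {0,1,2}
'b' @ 1: {3,4}
'a' @ 2: {1,5}  (accept∈set)
'b' @ 3: {}  — state set empty
rest 'acccb' ignored (set empty)
end set {} — state 1 not in

Answer: REJECT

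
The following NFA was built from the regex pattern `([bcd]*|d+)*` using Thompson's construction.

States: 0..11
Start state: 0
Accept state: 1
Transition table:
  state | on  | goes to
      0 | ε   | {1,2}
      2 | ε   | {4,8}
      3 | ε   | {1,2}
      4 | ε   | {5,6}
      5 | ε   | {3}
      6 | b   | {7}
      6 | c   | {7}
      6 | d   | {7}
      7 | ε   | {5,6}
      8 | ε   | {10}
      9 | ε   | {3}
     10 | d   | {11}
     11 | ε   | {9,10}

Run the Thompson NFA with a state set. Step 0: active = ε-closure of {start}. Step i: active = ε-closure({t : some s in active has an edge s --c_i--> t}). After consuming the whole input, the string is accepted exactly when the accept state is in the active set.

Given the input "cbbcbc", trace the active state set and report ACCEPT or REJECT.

Answer: ACCEPT

Steps:
S₀ = ε-closure({0}) = {0,1,2,3,4,5,6,8,10}
'c' @ 1: {1,2,3,4,5,6,7,8,10}  (accept∈set)
'b' @ 2: {1,2,3,4,5,6,7,8,10}  (accept∈set)
'b' @ 3: {1,2,3,4,5,6,7,8,10}  (accept∈set)
'c' @ 4: {1,2,3,4,5,6,7,8,10}  (accept∈set)
'b' @ 5: {1,2,3,4,5,6,7,8,10}  (accept∈set)
'c' @ 6: {1,2,3,4,5,6,7,8,10}  (accept∈set)
end set {1,2,3,4,5,6,7,8,10} — state 1 in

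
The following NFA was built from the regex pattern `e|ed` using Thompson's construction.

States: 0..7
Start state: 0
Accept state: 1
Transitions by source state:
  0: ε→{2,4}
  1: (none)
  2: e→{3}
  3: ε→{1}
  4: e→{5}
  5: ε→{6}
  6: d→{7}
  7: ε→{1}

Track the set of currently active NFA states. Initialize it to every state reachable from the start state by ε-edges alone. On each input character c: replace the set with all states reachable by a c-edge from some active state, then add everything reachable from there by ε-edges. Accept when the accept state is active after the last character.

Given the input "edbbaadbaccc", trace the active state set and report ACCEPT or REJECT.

Answer: REJECT

Trace:
initial (ε-close {0}): {0,2,4}
'e' @ 1: {1,3,5,6}  [accepting]
'd' @ 2: {1,7}  [accepting]
'b' @ 3: {}  — state set empty
rest 'baadbaccc' ignored (set empty)
after full input: {}  (accept=1 not in)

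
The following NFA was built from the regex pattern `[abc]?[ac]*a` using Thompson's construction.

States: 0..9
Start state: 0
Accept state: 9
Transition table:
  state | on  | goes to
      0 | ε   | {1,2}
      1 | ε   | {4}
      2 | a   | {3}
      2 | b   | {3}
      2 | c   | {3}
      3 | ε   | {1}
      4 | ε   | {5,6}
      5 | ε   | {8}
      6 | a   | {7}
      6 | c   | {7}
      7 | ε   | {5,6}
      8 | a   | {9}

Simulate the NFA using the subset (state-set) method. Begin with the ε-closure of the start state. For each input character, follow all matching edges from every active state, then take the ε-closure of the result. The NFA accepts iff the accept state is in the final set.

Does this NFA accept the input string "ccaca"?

Answer: ACCEPT

Trace:
S₀ = ε-closure({0}) = {0,1,2,4,5,6,8}
'c' @ 1: {1,3,4,5,6,7,8}
'c' @ 2: {5,6,7,8}
'a' @ 3: {5,6,7,8,9}  [accepting]
'c' @ 4: {5,6,7,8}
'a' @ 5: {5,6,7,8,9}  [accepting]
after full input: {5,6,7,8,9}  (accept=9 in)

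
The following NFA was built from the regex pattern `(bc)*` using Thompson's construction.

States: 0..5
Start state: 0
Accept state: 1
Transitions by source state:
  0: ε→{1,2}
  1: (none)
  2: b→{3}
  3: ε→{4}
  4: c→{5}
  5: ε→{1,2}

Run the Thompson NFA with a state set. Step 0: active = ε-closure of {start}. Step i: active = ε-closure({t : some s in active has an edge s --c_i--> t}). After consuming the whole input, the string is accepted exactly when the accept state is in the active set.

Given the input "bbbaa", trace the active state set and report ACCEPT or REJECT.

Answer: REJECT

Trace:
S₀ = ε-closure({0}) = {0,1,2}
'b' @ 1: {3,4}
'b' @ 2: {}  — dead — no transitions
rest 'baa' ignored (set empty)
after full input: {}  (accept=1 not in)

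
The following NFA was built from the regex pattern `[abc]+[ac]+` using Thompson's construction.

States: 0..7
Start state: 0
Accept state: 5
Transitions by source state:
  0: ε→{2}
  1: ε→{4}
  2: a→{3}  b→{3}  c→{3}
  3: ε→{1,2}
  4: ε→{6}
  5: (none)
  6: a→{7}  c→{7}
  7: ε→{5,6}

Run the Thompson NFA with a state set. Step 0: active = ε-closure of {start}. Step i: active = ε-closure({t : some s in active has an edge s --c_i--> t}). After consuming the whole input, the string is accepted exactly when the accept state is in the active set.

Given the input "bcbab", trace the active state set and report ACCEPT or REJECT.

initial (ε-close {0}): {0,2}
'b' @ 1: {1,2,3,4,6}
'c' @ 2: {1,2,3,4,5,6,7}  (accept∈set)
'b' @ 3: {1,2,3,4,6}
'a' @ 4: {1,2,3,4,5,6,7}  (accept∈set)
'b' @ 5: {1,2,3,4,6}
end set {1,2,3,4,6} — state 5 not in

Answer: REJECT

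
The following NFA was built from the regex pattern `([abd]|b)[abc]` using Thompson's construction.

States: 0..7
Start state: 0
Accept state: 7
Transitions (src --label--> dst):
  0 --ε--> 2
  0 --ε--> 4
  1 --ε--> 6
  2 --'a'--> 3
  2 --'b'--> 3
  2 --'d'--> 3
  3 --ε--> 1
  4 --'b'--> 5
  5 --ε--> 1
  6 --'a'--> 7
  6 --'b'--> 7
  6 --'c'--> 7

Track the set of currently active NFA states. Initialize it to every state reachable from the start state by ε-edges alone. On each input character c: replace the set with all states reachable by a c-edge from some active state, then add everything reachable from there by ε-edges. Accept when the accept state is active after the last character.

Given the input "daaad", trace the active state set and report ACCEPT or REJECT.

Answer: REJECT

Trace:
initial (ε-close {0}): {0,2,4}
'd' @ 1: {1,3,6}
'a' @ 2: {7}  (accept∈set)
'a' @ 3: {}  — no active states
rest 'ad' ignored (set empty)
end set {} — state 7 not in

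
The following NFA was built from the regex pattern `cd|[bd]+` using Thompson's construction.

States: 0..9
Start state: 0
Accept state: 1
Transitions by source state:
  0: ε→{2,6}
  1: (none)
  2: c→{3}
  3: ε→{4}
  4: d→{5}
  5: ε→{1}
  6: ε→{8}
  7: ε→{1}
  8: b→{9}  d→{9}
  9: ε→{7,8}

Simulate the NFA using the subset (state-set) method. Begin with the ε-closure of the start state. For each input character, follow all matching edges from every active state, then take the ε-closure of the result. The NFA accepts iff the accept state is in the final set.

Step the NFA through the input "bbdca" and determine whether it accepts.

S₀ = ε-closure({0}) = {0,2,6,8}
'b' @ 1: {1,7,8,9}  (accept∈set)
'b' @ 2: {1,7,8,9}  (accept∈set)
'd' @ 3: {1,7,8,9}  (accept∈set)
'c' @ 4: {}  — state set empty
rest 'a' ignored (set empty)
end set {} — state 1 not in

Answer: REJECT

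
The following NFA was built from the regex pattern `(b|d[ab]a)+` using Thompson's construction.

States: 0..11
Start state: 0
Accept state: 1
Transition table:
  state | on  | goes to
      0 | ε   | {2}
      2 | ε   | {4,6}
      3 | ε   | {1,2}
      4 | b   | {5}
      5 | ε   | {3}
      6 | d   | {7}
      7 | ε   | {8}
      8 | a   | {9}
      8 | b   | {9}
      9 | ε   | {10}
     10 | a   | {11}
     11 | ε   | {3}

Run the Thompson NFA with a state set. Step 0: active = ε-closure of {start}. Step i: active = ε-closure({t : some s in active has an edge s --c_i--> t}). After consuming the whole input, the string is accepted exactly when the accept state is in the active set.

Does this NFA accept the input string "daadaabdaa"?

start: ε-closure({0}) = {0,2,4,6}
'd' @ 1: {7,8}
'a' @ 2: {9,10}
'a' @ 3: {1,2,3,4,6,11}  (accept∈set)
'd' @ 4: {7,8}
'a' @ 5: {9,10}
'a' @ 6: {1,2,3,4,6,11}  (accept∈set)
'b' @ 7: {1,2,3,4,5,6}  (accept∈set)
'd' @ 8: {7,8}
'a' @ 9: {9,10}
'a' @ 10: {1,2,3,4,6,11}  (accept∈set)
after full input: {1,2,3,4,6,11}  (accept=1 in)

Answer: ACCEPT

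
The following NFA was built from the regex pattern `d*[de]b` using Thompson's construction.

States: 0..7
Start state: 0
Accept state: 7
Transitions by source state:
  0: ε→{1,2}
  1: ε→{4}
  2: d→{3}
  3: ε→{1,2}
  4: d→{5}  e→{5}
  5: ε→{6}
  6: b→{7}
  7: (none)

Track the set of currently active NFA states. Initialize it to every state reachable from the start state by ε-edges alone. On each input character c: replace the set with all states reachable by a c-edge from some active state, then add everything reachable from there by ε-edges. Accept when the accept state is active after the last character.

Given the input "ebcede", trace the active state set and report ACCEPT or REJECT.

Answer: REJECT

Trace:
start: ε-closure({0}) = {0,1,2,4}
'e' @ 1: {5,6}
'b' @ 2: {7}  (accept∈set)
'c' @ 3: {}  — state set empty
rest 'ede' ignored (set empty)
final: {}; accept 7 not in set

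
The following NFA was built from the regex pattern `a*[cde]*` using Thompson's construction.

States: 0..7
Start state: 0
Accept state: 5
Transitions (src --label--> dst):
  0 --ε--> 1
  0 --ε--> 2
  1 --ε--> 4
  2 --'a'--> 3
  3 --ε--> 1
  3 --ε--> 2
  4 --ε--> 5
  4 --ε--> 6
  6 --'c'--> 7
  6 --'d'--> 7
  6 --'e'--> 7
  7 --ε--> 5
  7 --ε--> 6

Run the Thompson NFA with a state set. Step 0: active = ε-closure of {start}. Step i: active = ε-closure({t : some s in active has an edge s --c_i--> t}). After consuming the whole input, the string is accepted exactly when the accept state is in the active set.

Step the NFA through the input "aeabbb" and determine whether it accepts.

S₀ = ε-closure({0}) = {0,1,2,4,5,6}
'a' @ 1: {1,2,3,4,5,6}  [accepting]
'e' @ 2: {5,6,7}  [accepting]
'a' @ 3: {}  — dead — no transitions
rest 'bbb' ignored (set empty)
end set {} — state 5 not in

Answer: REJECT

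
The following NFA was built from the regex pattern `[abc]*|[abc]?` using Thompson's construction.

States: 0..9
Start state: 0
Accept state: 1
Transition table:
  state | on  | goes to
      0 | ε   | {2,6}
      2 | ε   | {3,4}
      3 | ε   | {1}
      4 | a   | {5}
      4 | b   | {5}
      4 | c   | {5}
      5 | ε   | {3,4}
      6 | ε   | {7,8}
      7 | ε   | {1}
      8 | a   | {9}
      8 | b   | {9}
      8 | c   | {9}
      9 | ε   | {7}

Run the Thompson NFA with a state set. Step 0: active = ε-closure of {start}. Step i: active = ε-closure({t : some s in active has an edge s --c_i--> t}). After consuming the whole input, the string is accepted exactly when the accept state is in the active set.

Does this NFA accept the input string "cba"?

Answer: ACCEPT

Derivation:
initial (ε-close {0}): {0,1,2,3,4,6,7,8}
'c' @ 1: {1,3,4,5,7,9}  [accepting]
'b' @ 2: {1,3,4,5}  [accepting]
'a' @ 3: {1,3,4,5}  [accepting]
end set {1,3,4,5} — state 1 in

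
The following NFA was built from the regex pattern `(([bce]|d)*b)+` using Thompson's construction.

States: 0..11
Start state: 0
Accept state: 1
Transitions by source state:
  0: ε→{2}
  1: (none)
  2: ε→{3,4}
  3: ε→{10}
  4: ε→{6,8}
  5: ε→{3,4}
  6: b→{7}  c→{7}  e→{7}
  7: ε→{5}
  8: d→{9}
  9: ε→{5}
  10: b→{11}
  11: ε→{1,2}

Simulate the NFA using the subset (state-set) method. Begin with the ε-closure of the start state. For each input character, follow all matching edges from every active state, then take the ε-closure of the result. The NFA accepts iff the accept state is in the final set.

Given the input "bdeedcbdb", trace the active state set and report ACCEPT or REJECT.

start: ε-closure({0}) = {0,2,3,4,6,8,10}
'b' @ 1: {1,2,3,4,5,6,7,8,10,11}  (accept∈set)
'd' @ 2: {3,4,5,6,8,9,10}
'e' @ 3: {3,4,5,6,7,8,10}
'e' @ 4: {3,4,5,6,7,8,10}
'd' @ 5: {3,4,5,6,8,9,10}
'c' @ 6: {3,4,5,6,7,8,10}
'b' @ 7: {1,2,3,4,5,6,7,8,10,11}  (accept∈set)
'd' @ 8: {3,4,5,6,8,9,10}
'b' @ 9: {1,2,3,4,5,6,7,8,10,11}  (accept∈set)
after full input: {1,2,3,4,5,6,7,8,10,11}  (accept=1 in)

Answer: ACCEPT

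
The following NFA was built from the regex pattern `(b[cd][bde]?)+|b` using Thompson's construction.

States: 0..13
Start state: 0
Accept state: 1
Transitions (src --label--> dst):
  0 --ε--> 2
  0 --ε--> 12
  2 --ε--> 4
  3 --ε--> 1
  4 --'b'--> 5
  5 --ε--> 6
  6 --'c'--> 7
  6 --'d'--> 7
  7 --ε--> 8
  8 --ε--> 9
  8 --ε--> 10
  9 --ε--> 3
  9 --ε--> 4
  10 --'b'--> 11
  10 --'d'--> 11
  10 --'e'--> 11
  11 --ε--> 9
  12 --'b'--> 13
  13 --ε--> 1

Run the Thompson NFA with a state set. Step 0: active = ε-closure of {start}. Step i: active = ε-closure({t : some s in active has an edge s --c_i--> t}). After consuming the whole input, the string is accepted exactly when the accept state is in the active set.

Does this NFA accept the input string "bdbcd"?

Answer: ACCEPT

Trace:
start: ε-closure({0}) = {0,2,4,12}
'b' @ 1: {1,5,6,13}  ✓accept
'd' @ 2: {1,3,4,7,8,9,10}  ✓accept
'b' @ 3: {1,3,4,5,6,9,11}  ✓accept
'c' @ 4: {1,3,4,7,8,9,10}  ✓accept
'd' @ 5: {1,3,4,9,11}  ✓accept
end set {1,3,4,9,11} — state 1 in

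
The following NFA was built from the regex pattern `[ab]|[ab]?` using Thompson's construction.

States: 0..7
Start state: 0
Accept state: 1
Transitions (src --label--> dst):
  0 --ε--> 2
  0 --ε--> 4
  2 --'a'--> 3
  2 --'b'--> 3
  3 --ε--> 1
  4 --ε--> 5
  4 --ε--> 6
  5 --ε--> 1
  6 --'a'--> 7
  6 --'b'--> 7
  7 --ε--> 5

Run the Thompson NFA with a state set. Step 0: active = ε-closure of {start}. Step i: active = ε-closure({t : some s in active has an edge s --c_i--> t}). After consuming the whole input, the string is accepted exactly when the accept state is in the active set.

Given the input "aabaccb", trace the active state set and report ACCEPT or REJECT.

Answer: REJECT

Trace:
S₀ = ε-closure({0}) = {0,1,2,4,5,6}
'a' @ 1: {1,3,5,7}  ✓accept
'a' @ 2: {}  — dead — no transitions
rest 'baccb' ignored (set empty)
end set {} — state 1 not in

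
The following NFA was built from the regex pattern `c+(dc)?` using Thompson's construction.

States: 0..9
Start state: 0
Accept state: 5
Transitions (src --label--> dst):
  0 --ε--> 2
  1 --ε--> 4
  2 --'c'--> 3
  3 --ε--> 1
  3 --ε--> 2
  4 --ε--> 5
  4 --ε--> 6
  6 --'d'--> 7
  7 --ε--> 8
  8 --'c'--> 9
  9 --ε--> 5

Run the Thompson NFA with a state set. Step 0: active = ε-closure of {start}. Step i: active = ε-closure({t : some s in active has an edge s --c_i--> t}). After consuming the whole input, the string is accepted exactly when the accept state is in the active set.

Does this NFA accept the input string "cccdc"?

S₀ = ε-closure({0}) = {0,2}
'c' @ 1: {1,2,3,4,5,6}  [accepting]
'c' @ 2: {1,2,3,4,5,6}  [accepting]
'c' @ 3: {1,2,3,4,5,6}  [accepting]
'd' @ 4: {7,8}
'c' @ 5: {5,9}  [accepting]
final: {5,9}; accept 5 in set

Answer: ACCEPT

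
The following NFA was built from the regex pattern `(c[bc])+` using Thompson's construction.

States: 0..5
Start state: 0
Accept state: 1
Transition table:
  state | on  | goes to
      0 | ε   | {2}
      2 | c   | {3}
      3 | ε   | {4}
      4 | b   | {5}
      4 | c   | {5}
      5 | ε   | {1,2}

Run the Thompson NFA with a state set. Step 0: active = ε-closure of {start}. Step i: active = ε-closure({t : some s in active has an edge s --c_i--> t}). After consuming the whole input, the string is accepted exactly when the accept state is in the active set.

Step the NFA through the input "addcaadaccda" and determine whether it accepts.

Answer: REJECT

Trace:
initial (ε-close {0}): {0,2}
'a' @ 1: {}  — dead — no transitions
rest 'ddcaadaccda' ignored (set empty)
end set {} — state 1 not in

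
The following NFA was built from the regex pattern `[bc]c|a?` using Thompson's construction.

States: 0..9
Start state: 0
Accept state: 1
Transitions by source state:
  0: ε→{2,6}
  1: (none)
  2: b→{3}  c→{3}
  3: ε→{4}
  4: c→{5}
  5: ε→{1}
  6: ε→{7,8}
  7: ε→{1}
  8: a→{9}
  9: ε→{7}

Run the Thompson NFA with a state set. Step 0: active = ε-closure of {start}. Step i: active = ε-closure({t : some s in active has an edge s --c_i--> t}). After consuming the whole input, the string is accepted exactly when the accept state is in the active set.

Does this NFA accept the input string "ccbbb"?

Answer: REJECT

Derivation:
initial (ε-close {0}): {0,1,2,6,7,8}
'c' @ 1: {3,4}
'c' @ 2: {1,5}  [accepting]
'b' @ 3: {}  — no active states
rest 'bb' ignored (set empty)
after full input: {}  (accept=1 not in)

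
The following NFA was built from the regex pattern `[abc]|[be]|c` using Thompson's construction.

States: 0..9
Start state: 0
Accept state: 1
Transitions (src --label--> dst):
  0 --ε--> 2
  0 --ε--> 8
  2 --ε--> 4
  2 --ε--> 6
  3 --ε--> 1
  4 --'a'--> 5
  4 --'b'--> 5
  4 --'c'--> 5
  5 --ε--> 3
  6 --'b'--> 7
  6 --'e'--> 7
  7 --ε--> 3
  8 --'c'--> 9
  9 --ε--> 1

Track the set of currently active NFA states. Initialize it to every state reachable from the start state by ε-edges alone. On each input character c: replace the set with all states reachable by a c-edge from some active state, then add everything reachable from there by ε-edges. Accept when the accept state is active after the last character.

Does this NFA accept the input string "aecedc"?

Answer: REJECT

Steps:
start: ε-closure({0}) = {0,2,4,6,8}
'a' @ 1: {1,3,5}  ✓accept
'e' @ 2: {}  — dead — no transitions
rest 'cedc' ignored (set empty)
end set {} — state 1 not in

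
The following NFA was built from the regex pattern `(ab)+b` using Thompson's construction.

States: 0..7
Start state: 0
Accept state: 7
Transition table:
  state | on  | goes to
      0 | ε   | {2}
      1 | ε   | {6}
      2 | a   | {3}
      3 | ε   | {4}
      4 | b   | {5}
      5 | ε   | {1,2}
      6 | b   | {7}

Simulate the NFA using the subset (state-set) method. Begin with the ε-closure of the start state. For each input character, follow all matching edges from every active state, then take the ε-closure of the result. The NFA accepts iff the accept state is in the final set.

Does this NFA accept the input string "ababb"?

initial (ε-close {0}): {0,2}
'a' @ 1: {3,4}
'b' @ 2: {1,2,5,6}
'a' @ 3: {3,4}
'b' @ 4: {1,2,5,6}
'b' @ 5: {7}  ✓accept
end set {7} — state 7 in

Answer: ACCEPT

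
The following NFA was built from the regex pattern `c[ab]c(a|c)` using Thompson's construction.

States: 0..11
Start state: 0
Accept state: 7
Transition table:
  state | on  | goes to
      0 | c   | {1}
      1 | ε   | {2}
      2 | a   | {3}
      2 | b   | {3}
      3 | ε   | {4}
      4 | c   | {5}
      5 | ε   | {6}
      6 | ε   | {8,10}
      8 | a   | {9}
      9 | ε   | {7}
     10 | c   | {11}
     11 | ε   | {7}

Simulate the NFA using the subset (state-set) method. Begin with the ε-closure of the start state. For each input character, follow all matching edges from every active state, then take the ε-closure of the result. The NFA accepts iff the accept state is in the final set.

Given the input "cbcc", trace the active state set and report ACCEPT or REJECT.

S₀ = ε-closure({0}) = {0}
'c' @ 1: {1,2}
'b' @ 2: {3,4}
'c' @ 3: {5,6,8,10}
'c' @ 4: {7,11}  [accepting]
after full input: {7,11}  (accept=7 in)

Answer: ACCEPT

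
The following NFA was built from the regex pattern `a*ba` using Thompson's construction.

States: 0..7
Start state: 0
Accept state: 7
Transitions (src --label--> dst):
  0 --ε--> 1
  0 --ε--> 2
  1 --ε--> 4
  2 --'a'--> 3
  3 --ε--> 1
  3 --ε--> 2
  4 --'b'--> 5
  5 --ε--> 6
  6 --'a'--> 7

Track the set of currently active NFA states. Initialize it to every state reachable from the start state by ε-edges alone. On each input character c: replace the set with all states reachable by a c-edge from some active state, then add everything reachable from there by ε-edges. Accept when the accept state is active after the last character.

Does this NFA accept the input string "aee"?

start: ε-closure({0}) = {0,1,2,4}
'a' @ 1: {1,2,3,4}
'e' @ 2: {}  — state set empty
rest 'e' ignored (set empty)
final: {}; accept 7 not in set

Answer: REJECT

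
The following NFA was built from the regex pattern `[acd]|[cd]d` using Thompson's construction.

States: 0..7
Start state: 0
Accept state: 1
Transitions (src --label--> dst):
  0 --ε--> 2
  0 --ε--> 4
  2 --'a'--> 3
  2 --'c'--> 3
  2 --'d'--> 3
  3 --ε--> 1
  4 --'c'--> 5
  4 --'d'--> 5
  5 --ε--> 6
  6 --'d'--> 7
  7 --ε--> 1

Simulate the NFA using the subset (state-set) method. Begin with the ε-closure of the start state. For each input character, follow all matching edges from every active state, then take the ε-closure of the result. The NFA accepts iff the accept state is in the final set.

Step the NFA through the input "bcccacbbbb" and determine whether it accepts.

Answer: REJECT

Derivation:
start: ε-closure({0}) = {0,2,4}
'b' @ 1: {}  — dead — no transitions
rest 'cccacbbbb' ignored (set empty)
after full input: {}  (accept=1 not in)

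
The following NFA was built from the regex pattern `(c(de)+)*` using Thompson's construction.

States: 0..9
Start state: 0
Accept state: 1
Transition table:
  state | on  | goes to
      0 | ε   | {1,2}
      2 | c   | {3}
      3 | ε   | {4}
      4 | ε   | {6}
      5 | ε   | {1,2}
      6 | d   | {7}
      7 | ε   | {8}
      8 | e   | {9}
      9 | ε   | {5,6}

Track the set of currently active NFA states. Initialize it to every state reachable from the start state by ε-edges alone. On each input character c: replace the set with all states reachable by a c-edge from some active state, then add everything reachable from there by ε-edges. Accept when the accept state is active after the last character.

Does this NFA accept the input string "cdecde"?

Answer: ACCEPT

Steps:
initial (ε-close {0}): {0,1,2}
'c' @ 1: {3,4,6}
'd' @ 2: {7,8}
'e' @ 3: {1,2,5,6,9}  ✓accept
'c' @ 4: {3,4,6}
'd' @ 5: {7,8}
'e' @ 6: {1,2,5,6,9}  ✓accept
final: {1,2,5,6,9}; accept 1 in set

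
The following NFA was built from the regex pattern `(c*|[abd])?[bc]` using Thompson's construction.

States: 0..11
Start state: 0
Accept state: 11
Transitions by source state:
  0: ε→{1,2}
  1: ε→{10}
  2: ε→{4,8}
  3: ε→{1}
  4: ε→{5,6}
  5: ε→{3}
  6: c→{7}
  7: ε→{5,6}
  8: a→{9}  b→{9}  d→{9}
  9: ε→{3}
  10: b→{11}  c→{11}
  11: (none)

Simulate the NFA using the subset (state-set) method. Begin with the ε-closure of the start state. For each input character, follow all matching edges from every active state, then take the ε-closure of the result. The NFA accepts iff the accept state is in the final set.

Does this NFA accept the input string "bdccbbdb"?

initial (ε-close {0}): {0,1,2,3,4,5,6,8,10}
'b' @ 1: {1,3,9,10,11}  [accepting]
'd' @ 2: {}  — dead — no transitions
rest 'ccbbdb' ignored (set empty)
final: {}; accept 11 not in set

Answer: REJECT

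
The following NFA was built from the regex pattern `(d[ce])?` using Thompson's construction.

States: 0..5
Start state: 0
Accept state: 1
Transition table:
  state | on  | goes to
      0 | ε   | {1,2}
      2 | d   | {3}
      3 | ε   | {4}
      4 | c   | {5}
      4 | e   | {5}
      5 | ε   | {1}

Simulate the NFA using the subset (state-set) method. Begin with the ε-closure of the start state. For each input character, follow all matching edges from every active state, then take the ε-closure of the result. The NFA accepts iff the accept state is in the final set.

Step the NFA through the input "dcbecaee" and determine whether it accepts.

Answer: REJECT

Steps:
initial (ε-close {0}): {0,1,2}
'd' @ 1: {3,4}
'c' @ 2: {1,5}  (accept∈set)
'b' @ 3: {}  — no active states
rest 'ecaee' ignored (set empty)
final: {}; accept 1 not in set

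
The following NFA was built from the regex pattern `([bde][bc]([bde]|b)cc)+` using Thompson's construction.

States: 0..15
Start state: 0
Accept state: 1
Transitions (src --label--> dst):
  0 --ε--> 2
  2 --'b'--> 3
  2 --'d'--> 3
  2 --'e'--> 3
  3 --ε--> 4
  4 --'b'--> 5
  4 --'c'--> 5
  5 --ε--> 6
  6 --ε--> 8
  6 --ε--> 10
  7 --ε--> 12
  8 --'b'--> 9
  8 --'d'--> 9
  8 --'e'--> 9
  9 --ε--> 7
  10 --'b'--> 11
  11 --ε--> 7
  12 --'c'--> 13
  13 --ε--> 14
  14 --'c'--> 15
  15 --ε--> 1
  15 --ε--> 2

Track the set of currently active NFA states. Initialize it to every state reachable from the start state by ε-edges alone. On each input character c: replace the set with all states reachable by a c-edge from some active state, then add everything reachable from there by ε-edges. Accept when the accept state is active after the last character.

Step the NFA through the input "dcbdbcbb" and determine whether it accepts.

start: ε-closure({0}) = {0,2}
'd' @ 1: {3,4}
'c' @ 2: {5,6,8,10}
'b' @ 3: {7,9,11,12}
'd' @ 4: {}  — no active states
rest 'bcbb' ignored (set empty)
after full input: {}  (accept=1 not in)

Answer: REJECT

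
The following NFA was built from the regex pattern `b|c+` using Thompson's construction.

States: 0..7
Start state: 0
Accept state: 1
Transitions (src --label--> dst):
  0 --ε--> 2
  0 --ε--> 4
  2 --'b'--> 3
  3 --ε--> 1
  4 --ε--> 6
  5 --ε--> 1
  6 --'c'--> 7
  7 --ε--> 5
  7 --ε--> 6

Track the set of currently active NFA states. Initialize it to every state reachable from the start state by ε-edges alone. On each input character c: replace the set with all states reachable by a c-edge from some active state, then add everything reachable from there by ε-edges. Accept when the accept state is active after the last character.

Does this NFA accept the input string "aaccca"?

Answer: REJECT

Trace:
initial (ε-close {0}): {0,2,4,6}
'a' @ 1: {}  — dead — no transitions
rest 'accca' ignored (set empty)
after full input: {}  (accept=1 not in)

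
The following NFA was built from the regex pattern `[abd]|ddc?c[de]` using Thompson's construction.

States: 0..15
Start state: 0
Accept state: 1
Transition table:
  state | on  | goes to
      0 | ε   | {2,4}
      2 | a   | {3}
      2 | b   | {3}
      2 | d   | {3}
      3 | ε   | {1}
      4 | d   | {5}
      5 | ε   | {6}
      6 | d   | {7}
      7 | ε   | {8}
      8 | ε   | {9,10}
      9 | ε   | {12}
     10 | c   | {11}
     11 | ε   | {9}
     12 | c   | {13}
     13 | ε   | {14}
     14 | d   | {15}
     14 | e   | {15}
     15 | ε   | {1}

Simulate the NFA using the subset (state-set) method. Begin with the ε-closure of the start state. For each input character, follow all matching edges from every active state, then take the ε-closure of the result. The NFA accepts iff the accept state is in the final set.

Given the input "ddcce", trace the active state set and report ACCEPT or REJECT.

initial (ε-close {0}): {0,2,4}
'd' @ 1: {1,3,5,6}  [accepting]
'd' @ 2: {7,8,9,10,12}
'c' @ 3: {9,11,12,13,14}
'c' @ 4: {13,14}
'e' @ 5: {1,15}  [accepting]
after full input: {1,15}  (accept=1 in)

Answer: ACCEPT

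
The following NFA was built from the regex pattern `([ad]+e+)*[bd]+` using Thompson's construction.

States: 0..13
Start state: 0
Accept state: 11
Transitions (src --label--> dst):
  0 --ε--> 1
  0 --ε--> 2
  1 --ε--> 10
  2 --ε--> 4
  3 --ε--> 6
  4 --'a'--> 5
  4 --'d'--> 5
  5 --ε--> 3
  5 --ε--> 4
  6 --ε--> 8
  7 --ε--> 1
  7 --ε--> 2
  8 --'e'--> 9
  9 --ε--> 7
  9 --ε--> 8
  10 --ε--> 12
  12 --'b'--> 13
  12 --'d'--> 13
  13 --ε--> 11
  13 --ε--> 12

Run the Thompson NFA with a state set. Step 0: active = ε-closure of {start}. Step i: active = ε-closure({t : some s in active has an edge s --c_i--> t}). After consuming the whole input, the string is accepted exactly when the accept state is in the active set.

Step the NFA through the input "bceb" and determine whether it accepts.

start: ε-closure({0}) = {0,1,2,4,10,12}
'b' @ 1: {11,12,13}  ✓accept
'c' @ 2: {}  — dead — no transitions
rest 'eb' ignored (set empty)
final: {}; accept 11 not in set

Answer: REJECT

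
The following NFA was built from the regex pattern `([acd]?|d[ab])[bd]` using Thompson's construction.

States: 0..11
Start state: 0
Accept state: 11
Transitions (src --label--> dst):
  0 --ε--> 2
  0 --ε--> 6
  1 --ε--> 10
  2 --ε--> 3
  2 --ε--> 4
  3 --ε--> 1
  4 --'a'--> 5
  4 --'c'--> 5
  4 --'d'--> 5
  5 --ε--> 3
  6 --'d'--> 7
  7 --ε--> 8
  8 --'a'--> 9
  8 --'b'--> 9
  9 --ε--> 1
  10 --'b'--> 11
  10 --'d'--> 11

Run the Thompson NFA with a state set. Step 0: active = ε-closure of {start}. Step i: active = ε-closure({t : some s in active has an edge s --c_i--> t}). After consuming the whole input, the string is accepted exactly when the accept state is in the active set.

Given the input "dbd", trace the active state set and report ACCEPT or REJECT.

Answer: ACCEPT

Steps:
S₀ = ε-closure({0}) = {0,1,2,3,4,6,10}
'd' @ 1: {1,3,5,7,8,10,11}  (accept∈set)
'b' @ 2: {1,9,10,11}  (accept∈set)
'd' @ 3: {11}  (accept∈set)
end set {11} — state 11 in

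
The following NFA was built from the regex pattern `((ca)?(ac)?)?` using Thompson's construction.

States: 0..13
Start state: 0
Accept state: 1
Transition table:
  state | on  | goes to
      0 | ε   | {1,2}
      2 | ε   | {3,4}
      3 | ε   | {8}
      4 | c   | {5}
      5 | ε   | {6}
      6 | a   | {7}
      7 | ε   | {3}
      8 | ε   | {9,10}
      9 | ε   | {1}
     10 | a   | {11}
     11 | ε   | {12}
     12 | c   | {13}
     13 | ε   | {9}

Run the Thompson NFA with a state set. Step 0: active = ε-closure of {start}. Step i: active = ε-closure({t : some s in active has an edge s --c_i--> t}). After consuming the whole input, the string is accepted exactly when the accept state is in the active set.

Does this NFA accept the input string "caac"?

S₀ = ε-closure({0}) = {0,1,2,3,4,8,9,10}
'c' @ 1: {5,6}
'a' @ 2: {1,3,7,8,9,10}  ✓accept
'a' @ 3: {11,12}
'c' @ 4: {1,9,13}  ✓accept
after full input: {1,9,13}  (accept=1 in)

Answer: ACCEPT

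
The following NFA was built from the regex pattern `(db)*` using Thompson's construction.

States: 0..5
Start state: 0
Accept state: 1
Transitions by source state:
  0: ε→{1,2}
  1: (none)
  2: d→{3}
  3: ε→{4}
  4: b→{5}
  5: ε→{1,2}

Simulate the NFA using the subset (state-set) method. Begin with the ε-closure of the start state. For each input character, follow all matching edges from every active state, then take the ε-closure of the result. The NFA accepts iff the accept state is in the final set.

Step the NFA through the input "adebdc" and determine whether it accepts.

start: ε-closure({0}) = {0,1,2}
'a' @ 1: {}  — state set empty
rest 'debdc' ignored (set empty)
final: {}; accept 1 not in set

Answer: REJECT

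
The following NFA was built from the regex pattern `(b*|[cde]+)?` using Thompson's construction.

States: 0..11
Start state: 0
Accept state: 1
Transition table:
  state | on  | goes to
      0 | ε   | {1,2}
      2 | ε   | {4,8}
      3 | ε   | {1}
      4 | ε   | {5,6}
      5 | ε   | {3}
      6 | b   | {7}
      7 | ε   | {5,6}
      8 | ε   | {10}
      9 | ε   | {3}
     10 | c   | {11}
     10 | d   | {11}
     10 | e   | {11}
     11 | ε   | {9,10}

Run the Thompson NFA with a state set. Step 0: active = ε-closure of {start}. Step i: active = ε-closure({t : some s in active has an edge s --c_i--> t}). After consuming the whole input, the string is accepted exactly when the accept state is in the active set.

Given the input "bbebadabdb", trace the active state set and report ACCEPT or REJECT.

Answer: REJECT

Steps:
initial (ε-close {0}): {0,1,2,3,4,5,6,8,10}
'b' @ 1: {1,3,5,6,7}  (accept∈set)
'b' @ 2: {1,3,5,6,7}  (accept∈set)
'e' @ 3: {}  — state set empty
rest 'badabdb' ignored (set empty)
final: {}; accept 1 not in set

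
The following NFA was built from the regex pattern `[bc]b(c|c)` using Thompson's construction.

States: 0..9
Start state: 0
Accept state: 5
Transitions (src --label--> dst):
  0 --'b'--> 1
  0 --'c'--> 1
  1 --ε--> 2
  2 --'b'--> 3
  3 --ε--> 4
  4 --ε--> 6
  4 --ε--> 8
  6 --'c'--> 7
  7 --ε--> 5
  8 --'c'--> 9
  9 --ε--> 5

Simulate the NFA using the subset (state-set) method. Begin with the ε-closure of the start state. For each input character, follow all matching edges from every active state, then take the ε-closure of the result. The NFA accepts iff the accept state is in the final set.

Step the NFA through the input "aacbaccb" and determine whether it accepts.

S₀ = ε-closure({0}) = {0}
'a' @ 1: {}  — no active states
rest 'acbaccb' ignored (set empty)
final: {}; accept 5 not in set

Answer: REJECT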